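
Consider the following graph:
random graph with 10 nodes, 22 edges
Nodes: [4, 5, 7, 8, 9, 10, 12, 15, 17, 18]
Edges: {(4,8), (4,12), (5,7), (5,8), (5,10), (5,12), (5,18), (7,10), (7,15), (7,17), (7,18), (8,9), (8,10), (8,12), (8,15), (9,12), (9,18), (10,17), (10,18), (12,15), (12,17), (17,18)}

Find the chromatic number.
Clique number ω(G) = 4 (lower bound: χ ≥ ω).
The clique on [7, 10, 17, 18] has size 4, forcing χ ≥ 4, and the coloring below uses 4 colors, so χ(G) = 4.
A valid 4-coloring: color 1: [8, 18]; color 2: [10, 12]; color 3: [4, 5, 9, 15, 17]; color 4: [7].

χ(G) = 4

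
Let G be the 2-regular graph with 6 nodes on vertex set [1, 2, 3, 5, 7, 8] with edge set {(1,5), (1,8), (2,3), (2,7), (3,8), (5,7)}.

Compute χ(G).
χ(G) = 2

Clique number ω(G) = 2 (lower bound: χ ≥ ω).
The graph is bipartite (no odd cycle), so 2 colors suffice: χ(G) = 2.
A valid 2-coloring: color 1: [1, 3, 7]; color 2: [2, 5, 8].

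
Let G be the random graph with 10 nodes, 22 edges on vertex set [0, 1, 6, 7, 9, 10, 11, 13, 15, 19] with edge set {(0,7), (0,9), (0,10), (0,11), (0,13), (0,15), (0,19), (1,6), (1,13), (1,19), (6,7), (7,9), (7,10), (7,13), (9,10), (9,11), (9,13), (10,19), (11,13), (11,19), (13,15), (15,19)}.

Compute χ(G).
χ(G) = 4

Clique number ω(G) = 4 (lower bound: χ ≥ ω).
The clique on [0, 7, 9, 10] has size 4, forcing χ ≥ 4, and the coloring below uses 4 colors, so χ(G) = 4.
A valid 4-coloring: color 1: [0, 1]; color 2: [6, 10, 13]; color 3: [7, 11, 15]; color 4: [9, 19].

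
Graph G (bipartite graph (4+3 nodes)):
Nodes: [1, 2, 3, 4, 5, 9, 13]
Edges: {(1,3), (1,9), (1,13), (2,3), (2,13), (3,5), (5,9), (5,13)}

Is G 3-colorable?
Yes, G is 3-colorable

A valid 3-coloring: color 1: [1, 2, 4, 5]; color 2: [3, 9, 13].
(χ(G) = 2 ≤ 3.)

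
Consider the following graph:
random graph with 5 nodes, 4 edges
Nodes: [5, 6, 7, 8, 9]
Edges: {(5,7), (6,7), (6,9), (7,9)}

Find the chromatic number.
Clique number ω(G) = 3 (lower bound: χ ≥ ω).
The clique on [6, 7, 9] has size 3, forcing χ ≥ 3, and the coloring below uses 3 colors, so χ(G) = 3.
A valid 3-coloring: color 1: [7, 8]; color 2: [5, 9]; color 3: [6].

χ(G) = 3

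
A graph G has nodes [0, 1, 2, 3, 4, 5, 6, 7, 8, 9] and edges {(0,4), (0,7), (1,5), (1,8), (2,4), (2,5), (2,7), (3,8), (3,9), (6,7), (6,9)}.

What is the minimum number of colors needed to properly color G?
χ(G) = 2

Clique number ω(G) = 2 (lower bound: χ ≥ ω).
The graph is bipartite (no odd cycle), so 2 colors suffice: χ(G) = 2.
A valid 2-coloring: color 1: [0, 1, 2, 3, 6]; color 2: [4, 5, 7, 8, 9].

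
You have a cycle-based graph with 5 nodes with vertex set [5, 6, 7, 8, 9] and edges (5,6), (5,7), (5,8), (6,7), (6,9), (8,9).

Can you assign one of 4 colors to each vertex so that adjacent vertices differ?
Yes, G is 4-colorable

A valid 4-coloring: color 1: [5, 9]; color 2: [6, 8]; color 3: [7].
(χ(G) = 3 ≤ 4.)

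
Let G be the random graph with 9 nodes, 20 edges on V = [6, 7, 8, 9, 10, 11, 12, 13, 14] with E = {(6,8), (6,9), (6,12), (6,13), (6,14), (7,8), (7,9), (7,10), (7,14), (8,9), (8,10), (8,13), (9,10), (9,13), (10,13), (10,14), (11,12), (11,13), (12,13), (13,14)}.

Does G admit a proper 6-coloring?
Yes, G is 6-colorable

A valid 6-coloring: color 1: [7, 13]; color 2: [6, 10, 11]; color 3: [8, 12, 14]; color 4: [9].
(χ(G) = 4 ≤ 6.)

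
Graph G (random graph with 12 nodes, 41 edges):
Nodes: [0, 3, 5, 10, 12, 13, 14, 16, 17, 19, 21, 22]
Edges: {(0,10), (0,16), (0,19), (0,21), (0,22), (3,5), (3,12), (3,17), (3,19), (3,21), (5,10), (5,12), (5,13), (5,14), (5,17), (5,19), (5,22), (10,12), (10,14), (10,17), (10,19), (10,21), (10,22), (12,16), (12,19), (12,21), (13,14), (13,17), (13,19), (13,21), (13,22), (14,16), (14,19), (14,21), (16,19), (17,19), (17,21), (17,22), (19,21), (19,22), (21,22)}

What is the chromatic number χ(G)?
χ(G) = 5

Clique number ω(G) = 5 (lower bound: χ ≥ ω).
The clique on [0, 10, 19, 21, 22] has size 5, forcing χ ≥ 5, and the coloring below uses 5 colors, so χ(G) = 5.
A valid 5-coloring: color 1: [19]; color 2: [5, 16, 21]; color 3: [3, 10, 13]; color 4: [12, 14, 22]; color 5: [0, 17].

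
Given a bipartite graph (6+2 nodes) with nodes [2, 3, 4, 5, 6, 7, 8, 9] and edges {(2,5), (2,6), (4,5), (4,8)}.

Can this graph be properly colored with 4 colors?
A valid 4-coloring: color 1: [3, 5, 6, 7, 8, 9]; color 2: [2, 4].
(χ(G) = 2 ≤ 4.)

Yes, G is 4-colorable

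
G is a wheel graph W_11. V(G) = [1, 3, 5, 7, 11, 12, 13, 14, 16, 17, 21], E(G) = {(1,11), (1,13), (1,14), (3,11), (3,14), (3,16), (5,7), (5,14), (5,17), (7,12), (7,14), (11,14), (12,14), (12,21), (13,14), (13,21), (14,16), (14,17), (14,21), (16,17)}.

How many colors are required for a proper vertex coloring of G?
Clique number ω(G) = 3 (lower bound: χ ≥ ω).
The clique on [1, 11, 14] has size 3, forcing χ ≥ 3, and the coloring below uses 3 colors, so χ(G) = 3.
A valid 3-coloring: color 1: [14]; color 2: [1, 3, 7, 17, 21]; color 3: [5, 11, 12, 13, 16].

χ(G) = 3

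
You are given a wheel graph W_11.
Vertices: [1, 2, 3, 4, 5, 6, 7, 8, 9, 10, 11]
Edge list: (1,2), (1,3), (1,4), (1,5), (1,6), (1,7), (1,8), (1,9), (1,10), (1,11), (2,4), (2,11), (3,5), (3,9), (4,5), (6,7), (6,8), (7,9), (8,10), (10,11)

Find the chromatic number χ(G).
Clique number ω(G) = 3 (lower bound: χ ≥ ω).
The clique on [1, 2, 11] has size 3, forcing χ ≥ 3, and the coloring below uses 3 colors, so χ(G) = 3.
A valid 3-coloring: color 1: [1]; color 2: [3, 4, 7, 8, 11]; color 3: [2, 5, 6, 9, 10].

χ(G) = 3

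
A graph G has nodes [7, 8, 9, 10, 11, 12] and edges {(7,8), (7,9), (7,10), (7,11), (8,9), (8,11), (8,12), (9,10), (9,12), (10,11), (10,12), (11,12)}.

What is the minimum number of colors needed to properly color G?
χ(G) = 3

Clique number ω(G) = 3 (lower bound: χ ≥ ω).
The clique on [8, 9, 12] has size 3, forcing χ ≥ 3, and the coloring below uses 3 colors, so χ(G) = 3.
A valid 3-coloring: color 1: [7, 12]; color 2: [8, 10]; color 3: [9, 11].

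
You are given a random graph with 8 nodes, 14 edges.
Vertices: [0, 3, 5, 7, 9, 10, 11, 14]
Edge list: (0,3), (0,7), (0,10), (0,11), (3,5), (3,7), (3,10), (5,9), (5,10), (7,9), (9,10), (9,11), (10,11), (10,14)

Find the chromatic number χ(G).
χ(G) = 4

Clique number ω(G) = 3 (lower bound: χ ≥ ω).
Odd cycle [3, 5, 9, 11, 0] needs 3 colors (χ ≥ 3).
Vertex 10 is adjacent to every vertex of [0, 3, 5, 9, 11], which already need 3 colors among themselves, so 10 needs a new color (χ ≥ 4).
The coloring below uses 4 colors, so χ(G) = 4.
A valid 4-coloring: color 1: [7, 10]; color 2: [0, 9, 14]; color 3: [3, 11]; color 4: [5].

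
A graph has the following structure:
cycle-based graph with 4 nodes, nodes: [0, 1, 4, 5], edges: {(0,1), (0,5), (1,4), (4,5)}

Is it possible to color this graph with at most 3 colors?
A valid 3-coloring: color 1: [0, 4]; color 2: [1, 5].
(χ(G) = 2 ≤ 3.)

Yes, G is 3-colorable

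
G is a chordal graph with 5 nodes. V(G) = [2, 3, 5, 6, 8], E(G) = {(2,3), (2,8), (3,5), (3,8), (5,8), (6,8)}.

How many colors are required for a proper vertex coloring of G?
Clique number ω(G) = 3 (lower bound: χ ≥ ω).
The clique on [2, 3, 8] has size 3, forcing χ ≥ 3, and the coloring below uses 3 colors, so χ(G) = 3.
A valid 3-coloring: color 1: [8]; color 2: [3, 6]; color 3: [2, 5].

χ(G) = 3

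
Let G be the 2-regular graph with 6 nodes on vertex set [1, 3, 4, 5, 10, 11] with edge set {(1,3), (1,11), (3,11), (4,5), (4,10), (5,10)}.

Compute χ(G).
χ(G) = 3

Clique number ω(G) = 3 (lower bound: χ ≥ ω).
The clique on [1, 3, 11] has size 3, forcing χ ≥ 3, and the coloring below uses 3 colors, so χ(G) = 3.
A valid 3-coloring: color 1: [3, 10]; color 2: [1, 5]; color 3: [4, 11].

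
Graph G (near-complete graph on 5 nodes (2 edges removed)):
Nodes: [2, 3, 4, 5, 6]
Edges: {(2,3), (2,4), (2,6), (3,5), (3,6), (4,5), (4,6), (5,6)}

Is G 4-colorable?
A valid 4-coloring: color 1: [6]; color 2: [2, 5]; color 3: [3, 4].
(χ(G) = 3 ≤ 4.)

Yes, G is 4-colorable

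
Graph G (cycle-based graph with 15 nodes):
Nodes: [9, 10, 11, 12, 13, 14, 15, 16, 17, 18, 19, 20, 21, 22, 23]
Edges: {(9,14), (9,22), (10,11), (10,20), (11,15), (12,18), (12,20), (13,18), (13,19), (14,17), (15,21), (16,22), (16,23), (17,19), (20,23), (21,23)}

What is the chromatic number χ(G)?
Clique number ω(G) = 2 (lower bound: χ ≥ ω).
Odd cycle [12, 18, 13, 19, 17, 14, 9, 22, 16, 23, 20] needs 3 colors (χ ≥ 3).
The coloring below uses 3 colors, so χ(G) = 3.
A valid 3-coloring: color 1: [11, 14, 18, 19, 20, 21, 22]; color 2: [9, 10, 12, 13, 15, 17, 23]; color 3: [16].

χ(G) = 3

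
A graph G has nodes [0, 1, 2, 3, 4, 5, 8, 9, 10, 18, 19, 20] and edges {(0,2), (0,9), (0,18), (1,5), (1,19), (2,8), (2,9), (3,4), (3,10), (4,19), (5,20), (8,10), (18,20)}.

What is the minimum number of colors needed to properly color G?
Clique number ω(G) = 3 (lower bound: χ ≥ ω).
The clique on [0, 2, 9] has size 3, forcing χ ≥ 3, and the coloring below uses 3 colors, so χ(G) = 3.
A valid 3-coloring: color 1: [0, 3, 5, 8, 19]; color 2: [1, 2, 4, 10, 18]; color 3: [9, 20].

χ(G) = 3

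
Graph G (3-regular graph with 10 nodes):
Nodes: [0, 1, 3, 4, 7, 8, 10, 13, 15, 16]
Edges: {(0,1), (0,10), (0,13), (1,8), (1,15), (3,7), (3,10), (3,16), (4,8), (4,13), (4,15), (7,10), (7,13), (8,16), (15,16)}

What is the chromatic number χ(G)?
Clique number ω(G) = 3 (lower bound: χ ≥ ω).
The clique on [3, 7, 10] has size 3, forcing χ ≥ 3, and the coloring below uses 3 colors, so χ(G) = 3.
A valid 3-coloring: color 1: [0, 4, 7, 16]; color 2: [3, 8, 13, 15]; color 3: [1, 10].

χ(G) = 3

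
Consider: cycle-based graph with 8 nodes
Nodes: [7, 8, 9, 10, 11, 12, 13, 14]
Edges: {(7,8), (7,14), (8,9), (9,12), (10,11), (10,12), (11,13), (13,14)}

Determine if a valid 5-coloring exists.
A valid 5-coloring: color 1: [8, 11, 12, 14]; color 2: [7, 9, 10, 13].
(χ(G) = 2 ≤ 5.)

Yes, G is 5-colorable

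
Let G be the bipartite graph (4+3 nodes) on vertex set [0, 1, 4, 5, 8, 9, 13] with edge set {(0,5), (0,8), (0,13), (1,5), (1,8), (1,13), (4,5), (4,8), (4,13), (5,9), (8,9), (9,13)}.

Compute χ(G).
Clique number ω(G) = 2 (lower bound: χ ≥ ω).
The graph is bipartite (no odd cycle), so 2 colors suffice: χ(G) = 2.
A valid 2-coloring: color 1: [5, 8, 13]; color 2: [0, 1, 4, 9].

χ(G) = 2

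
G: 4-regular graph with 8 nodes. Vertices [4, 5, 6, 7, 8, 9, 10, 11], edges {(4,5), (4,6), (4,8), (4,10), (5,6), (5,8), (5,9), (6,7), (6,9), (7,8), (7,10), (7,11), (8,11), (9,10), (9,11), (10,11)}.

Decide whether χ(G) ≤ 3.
Yes, G is 3-colorable

A valid 3-coloring: color 1: [4, 7, 9]; color 2: [5, 11]; color 3: [6, 8, 10].
(χ(G) = 3 ≤ 3.)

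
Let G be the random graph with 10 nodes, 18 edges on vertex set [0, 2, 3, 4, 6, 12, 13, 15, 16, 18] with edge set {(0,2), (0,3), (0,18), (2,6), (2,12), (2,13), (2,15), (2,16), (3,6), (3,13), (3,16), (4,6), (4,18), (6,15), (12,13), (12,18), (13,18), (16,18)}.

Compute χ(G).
χ(G) = 3

Clique number ω(G) = 3 (lower bound: χ ≥ ω).
The clique on [12, 13, 18] has size 3, forcing χ ≥ 3, and the coloring below uses 3 colors, so χ(G) = 3.
A valid 3-coloring: color 1: [2, 3, 18]; color 2: [0, 6, 12, 16]; color 3: [4, 13, 15].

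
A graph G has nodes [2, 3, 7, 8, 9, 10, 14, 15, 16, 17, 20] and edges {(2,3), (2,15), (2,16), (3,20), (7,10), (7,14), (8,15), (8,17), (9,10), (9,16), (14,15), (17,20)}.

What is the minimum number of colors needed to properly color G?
χ(G) = 3

Clique number ω(G) = 2 (lower bound: χ ≥ ω).
Odd cycle [14, 7, 10, 9, 16, 2, 3, 20, 17, 8, 15] needs 3 colors (χ ≥ 3).
The coloring below uses 3 colors, so χ(G) = 3.
A valid 3-coloring: color 1: [3, 7, 9, 15, 17]; color 2: [2, 8, 10, 14, 20]; color 3: [16].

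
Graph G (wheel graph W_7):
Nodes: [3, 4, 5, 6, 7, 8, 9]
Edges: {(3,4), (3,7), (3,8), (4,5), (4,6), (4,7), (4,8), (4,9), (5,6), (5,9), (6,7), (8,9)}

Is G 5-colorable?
A valid 5-coloring: color 1: [4]; color 2: [5, 7, 8]; color 3: [3, 6, 9].
(χ(G) = 3 ≤ 5.)

Yes, G is 5-colorable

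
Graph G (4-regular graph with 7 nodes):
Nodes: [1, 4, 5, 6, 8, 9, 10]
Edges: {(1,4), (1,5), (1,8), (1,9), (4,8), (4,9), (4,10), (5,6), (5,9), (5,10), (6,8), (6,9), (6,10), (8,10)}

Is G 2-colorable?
No, G is not 2-colorable

The clique on vertices [1, 4, 8] has size 3 > 2, so it alone needs 3 colors.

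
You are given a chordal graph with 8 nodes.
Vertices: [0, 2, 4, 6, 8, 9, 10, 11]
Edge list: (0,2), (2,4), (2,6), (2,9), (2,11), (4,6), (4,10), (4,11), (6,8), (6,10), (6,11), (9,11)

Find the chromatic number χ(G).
Clique number ω(G) = 4 (lower bound: χ ≥ ω).
The clique on [2, 4, 6, 11] has size 4, forcing χ ≥ 4, and the coloring below uses 4 colors, so χ(G) = 4.
A valid 4-coloring: color 1: [0, 6, 9]; color 2: [2, 8, 10]; color 3: [4]; color 4: [11].

χ(G) = 4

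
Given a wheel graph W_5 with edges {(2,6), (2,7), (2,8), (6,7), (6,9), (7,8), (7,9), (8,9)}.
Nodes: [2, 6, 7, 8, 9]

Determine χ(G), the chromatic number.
Clique number ω(G) = 3 (lower bound: χ ≥ ω).
The clique on [7, 8, 9] has size 3, forcing χ ≥ 3, and the coloring below uses 3 colors, so χ(G) = 3.
A valid 3-coloring: color 1: [7]; color 2: [2, 9]; color 3: [6, 8].

χ(G) = 3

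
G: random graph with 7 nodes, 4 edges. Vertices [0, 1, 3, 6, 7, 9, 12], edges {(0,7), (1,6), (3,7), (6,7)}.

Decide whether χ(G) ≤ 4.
A valid 4-coloring: color 1: [1, 7, 9, 12]; color 2: [0, 3, 6].
(χ(G) = 2 ≤ 4.)

Yes, G is 4-colorable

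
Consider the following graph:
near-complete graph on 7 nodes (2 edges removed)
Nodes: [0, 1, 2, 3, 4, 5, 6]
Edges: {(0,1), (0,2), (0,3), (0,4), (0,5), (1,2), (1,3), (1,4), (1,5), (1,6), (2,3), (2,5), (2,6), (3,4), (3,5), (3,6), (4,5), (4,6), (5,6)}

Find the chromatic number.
Clique number ω(G) = 5 (lower bound: χ ≥ ω).
The clique on [0, 1, 2, 3, 5] has size 5, forcing χ ≥ 5, and the coloring below uses 5 colors, so χ(G) = 5.
A valid 5-coloring: color 1: [1]; color 2: [3]; color 3: [5]; color 4: [2, 4]; color 5: [0, 6].

χ(G) = 5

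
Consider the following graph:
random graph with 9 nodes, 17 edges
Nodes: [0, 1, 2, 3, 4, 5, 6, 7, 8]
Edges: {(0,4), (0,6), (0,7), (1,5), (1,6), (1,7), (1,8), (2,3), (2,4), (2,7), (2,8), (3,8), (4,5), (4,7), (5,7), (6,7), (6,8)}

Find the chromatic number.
Clique number ω(G) = 3 (lower bound: χ ≥ ω).
Odd cycle [1, 6, 0, 4, 5] needs 3 colors (χ ≥ 3).
Vertex 7 is adjacent to every vertex of [0, 1, 4, 5, 6], which already need 3 colors among themselves, so 7 needs a new color (χ ≥ 4).
The coloring below uses 4 colors, so χ(G) = 4.
A valid 4-coloring: color 1: [7, 8]; color 2: [0, 2, 5]; color 3: [1, 3, 4]; color 4: [6].

χ(G) = 4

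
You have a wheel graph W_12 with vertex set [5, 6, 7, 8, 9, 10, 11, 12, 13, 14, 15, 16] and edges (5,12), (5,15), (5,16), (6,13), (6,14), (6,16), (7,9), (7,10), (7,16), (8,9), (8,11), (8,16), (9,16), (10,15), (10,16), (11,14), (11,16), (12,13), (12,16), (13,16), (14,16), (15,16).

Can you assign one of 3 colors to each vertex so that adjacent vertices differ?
No, G is not 3-colorable

Odd cycle [14, 6, 13, 12, 5, 15, 10, 7, 9, 8, 11] needs 3 colors (χ ≥ 3).
Vertex 16 is adjacent to every vertex of [5, 6, 7, 8, 9, 10, 11, 12, 13, 14, 15], which already need 3 colors among themselves, so 16 needs a new color (χ ≥ 4).
Hence χ(G) ≥ 4 > 3, so no proper 3-coloring exists.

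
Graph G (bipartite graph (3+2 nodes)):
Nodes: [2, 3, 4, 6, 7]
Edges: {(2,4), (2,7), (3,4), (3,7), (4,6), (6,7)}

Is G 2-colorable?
Yes, G is 2-colorable

A valid 2-coloring: color 1: [4, 7]; color 2: [2, 3, 6].
(χ(G) = 2 ≤ 2.)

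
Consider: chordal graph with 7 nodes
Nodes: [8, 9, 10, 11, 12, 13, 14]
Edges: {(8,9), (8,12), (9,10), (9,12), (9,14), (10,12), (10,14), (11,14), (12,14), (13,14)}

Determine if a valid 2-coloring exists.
No, G is not 2-colorable

The clique on vertices [9, 10, 12, 14] has size 4 > 2, so it alone needs 4 colors.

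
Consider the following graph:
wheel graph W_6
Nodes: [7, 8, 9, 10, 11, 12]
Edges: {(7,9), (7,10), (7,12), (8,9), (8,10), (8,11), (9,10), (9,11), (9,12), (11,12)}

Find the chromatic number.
Clique number ω(G) = 3 (lower bound: χ ≥ ω).
Odd cycle [8, 11, 12, 7, 10] needs 3 colors (χ ≥ 3).
Vertex 9 is adjacent to every vertex of [7, 8, 10, 11, 12], which already need 3 colors among themselves, so 9 needs a new color (χ ≥ 4).
The coloring below uses 4 colors, so χ(G) = 4.
A valid 4-coloring: color 1: [9]; color 2: [7, 8]; color 3: [10, 11]; color 4: [12].

χ(G) = 4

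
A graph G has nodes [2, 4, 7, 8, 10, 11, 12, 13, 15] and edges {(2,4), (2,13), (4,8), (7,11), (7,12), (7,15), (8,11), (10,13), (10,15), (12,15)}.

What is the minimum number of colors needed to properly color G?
Clique number ω(G) = 3 (lower bound: χ ≥ ω).
The clique on [7, 12, 15] has size 3, forcing χ ≥ 3, and the coloring below uses 3 colors, so χ(G) = 3.
A valid 3-coloring: color 1: [2, 7, 8, 10]; color 2: [4, 11, 13, 15]; color 3: [12].

χ(G) = 3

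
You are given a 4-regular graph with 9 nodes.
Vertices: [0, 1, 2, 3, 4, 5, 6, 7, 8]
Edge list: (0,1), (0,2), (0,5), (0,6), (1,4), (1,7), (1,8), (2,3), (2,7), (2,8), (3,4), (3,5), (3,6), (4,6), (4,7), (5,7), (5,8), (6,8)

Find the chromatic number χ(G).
χ(G) = 3

Clique number ω(G) = 3 (lower bound: χ ≥ ω).
The clique on [3, 4, 6] has size 3, forcing χ ≥ 3, and the coloring below uses 3 colors, so χ(G) = 3.
A valid 3-coloring: color 1: [1, 2, 5, 6]; color 2: [0, 3, 7, 8]; color 3: [4].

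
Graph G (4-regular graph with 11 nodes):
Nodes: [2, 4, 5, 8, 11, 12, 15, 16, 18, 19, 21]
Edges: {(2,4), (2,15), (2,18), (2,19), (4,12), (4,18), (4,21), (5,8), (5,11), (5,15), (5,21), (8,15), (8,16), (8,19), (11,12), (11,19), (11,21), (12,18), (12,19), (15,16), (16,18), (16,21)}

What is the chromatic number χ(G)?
Clique number ω(G) = 3 (lower bound: χ ≥ ω).
The clique on [2, 4, 18] has size 3, forcing χ ≥ 3, and the coloring below uses 3 colors, so χ(G) = 3.
A valid 3-coloring: color 1: [4, 8, 11]; color 2: [15, 18, 19, 21]; color 3: [2, 5, 12, 16].

χ(G) = 3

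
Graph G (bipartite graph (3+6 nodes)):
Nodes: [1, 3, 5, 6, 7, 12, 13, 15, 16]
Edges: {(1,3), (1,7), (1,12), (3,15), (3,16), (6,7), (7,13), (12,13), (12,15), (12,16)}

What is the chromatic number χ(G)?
Clique number ω(G) = 2 (lower bound: χ ≥ ω).
The graph is bipartite (no odd cycle), so 2 colors suffice: χ(G) = 2.
A valid 2-coloring: color 1: [3, 5, 7, 12]; color 2: [1, 6, 13, 15, 16].

χ(G) = 2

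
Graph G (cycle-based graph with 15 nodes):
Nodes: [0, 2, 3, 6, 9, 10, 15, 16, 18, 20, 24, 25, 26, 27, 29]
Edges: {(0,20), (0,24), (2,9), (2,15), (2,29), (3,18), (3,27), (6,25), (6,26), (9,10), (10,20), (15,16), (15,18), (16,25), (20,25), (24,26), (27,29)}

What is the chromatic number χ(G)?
Clique number ω(G) = 2 (lower bound: χ ≥ ω).
Odd cycle [15, 2, 9, 10, 20, 25, 16] needs 3 colors (χ ≥ 3).
The coloring below uses 3 colors, so χ(G) = 3.
A valid 3-coloring: color 1: [0, 3, 9, 15, 25, 26, 29]; color 2: [2, 6, 16, 18, 20, 24, 27]; color 3: [10].

χ(G) = 3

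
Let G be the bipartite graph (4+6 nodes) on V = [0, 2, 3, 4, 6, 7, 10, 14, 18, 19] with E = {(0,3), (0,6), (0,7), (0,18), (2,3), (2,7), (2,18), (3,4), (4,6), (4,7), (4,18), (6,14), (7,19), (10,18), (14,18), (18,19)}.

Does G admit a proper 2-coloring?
A valid 2-coloring: color 1: [3, 6, 7, 18]; color 2: [0, 2, 4, 10, 14, 19].
(χ(G) = 2 ≤ 2.)

Yes, G is 2-colorable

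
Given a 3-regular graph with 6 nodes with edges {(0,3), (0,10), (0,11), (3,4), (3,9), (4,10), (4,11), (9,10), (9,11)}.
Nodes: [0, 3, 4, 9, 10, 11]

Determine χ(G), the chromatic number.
Clique number ω(G) = 2 (lower bound: χ ≥ ω).
The graph is bipartite (no odd cycle), so 2 colors suffice: χ(G) = 2.
A valid 2-coloring: color 1: [3, 10, 11]; color 2: [0, 4, 9].

χ(G) = 2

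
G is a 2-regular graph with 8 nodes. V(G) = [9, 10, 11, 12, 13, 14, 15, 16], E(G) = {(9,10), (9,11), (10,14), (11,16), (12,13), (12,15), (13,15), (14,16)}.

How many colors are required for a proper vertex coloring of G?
Clique number ω(G) = 3 (lower bound: χ ≥ ω).
The clique on [12, 13, 15] has size 3, forcing χ ≥ 3, and the coloring below uses 3 colors, so χ(G) = 3.
A valid 3-coloring: color 1: [9, 14, 15]; color 2: [10, 11, 12]; color 3: [13, 16].

χ(G) = 3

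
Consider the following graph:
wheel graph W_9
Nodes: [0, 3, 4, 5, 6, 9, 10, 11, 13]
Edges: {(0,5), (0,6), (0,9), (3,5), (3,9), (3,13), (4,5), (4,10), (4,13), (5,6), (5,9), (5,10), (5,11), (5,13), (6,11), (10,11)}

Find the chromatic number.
χ(G) = 3

Clique number ω(G) = 3 (lower bound: χ ≥ ω).
The clique on [0, 5, 9] has size 3, forcing χ ≥ 3, and the coloring below uses 3 colors, so χ(G) = 3.
A valid 3-coloring: color 1: [5]; color 2: [0, 3, 4, 11]; color 3: [6, 9, 10, 13].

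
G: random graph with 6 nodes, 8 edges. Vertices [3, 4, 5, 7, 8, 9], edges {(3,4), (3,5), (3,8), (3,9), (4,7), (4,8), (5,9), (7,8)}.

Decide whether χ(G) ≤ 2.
The clique on vertices [3, 4, 8] has size 3 > 2, so it alone needs 3 colors.

No, G is not 2-colorable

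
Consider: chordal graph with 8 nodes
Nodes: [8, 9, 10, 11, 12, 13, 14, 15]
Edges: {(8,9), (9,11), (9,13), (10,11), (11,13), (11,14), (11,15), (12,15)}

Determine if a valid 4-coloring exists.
Yes, G is 4-colorable

A valid 4-coloring: color 1: [8, 11, 12]; color 2: [9, 10, 14, 15]; color 3: [13].
(χ(G) = 3 ≤ 4.)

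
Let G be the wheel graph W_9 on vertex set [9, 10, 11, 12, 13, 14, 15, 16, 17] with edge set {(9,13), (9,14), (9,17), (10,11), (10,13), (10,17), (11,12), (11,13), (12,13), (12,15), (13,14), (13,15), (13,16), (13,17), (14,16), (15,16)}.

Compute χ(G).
χ(G) = 3

Clique number ω(G) = 3 (lower bound: χ ≥ ω).
The clique on [9, 13, 17] has size 3, forcing χ ≥ 3, and the coloring below uses 3 colors, so χ(G) = 3.
A valid 3-coloring: color 1: [13]; color 2: [11, 14, 15, 17]; color 3: [9, 10, 12, 16].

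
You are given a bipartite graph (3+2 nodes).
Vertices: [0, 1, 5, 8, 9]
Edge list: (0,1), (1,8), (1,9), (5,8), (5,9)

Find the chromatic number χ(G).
Clique number ω(G) = 2 (lower bound: χ ≥ ω).
The graph is bipartite (no odd cycle), so 2 colors suffice: χ(G) = 2.
A valid 2-coloring: color 1: [1, 5]; color 2: [0, 8, 9].

χ(G) = 2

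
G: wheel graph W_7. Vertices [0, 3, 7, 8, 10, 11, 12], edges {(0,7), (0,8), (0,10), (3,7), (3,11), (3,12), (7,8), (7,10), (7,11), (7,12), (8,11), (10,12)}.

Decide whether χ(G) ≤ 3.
A valid 3-coloring: color 1: [7]; color 2: [3, 8, 10]; color 3: [0, 11, 12].
(χ(G) = 3 ≤ 3.)

Yes, G is 3-colorable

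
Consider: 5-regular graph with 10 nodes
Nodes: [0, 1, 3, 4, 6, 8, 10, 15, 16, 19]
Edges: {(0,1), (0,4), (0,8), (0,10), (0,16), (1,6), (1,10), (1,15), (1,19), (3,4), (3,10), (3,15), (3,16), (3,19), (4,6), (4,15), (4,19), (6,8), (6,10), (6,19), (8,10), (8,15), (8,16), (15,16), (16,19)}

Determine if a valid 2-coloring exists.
The clique on vertices [0, 8, 16] has size 3 > 2, so it alone needs 3 colors.

No, G is not 2-colorable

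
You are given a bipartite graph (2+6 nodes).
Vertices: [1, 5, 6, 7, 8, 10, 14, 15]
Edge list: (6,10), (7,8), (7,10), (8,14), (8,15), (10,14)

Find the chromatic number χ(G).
Clique number ω(G) = 2 (lower bound: χ ≥ ω).
The graph is bipartite (no odd cycle), so 2 colors suffice: χ(G) = 2.
A valid 2-coloring: color 1: [1, 5, 8, 10]; color 2: [6, 7, 14, 15].

χ(G) = 2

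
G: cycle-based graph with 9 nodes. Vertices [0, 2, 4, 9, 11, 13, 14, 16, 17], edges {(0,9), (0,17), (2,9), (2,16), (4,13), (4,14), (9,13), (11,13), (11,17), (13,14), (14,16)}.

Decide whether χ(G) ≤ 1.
The clique on vertices [4, 13, 14] has size 3 > 1, so it alone needs 3 colors.

No, G is not 1-colorable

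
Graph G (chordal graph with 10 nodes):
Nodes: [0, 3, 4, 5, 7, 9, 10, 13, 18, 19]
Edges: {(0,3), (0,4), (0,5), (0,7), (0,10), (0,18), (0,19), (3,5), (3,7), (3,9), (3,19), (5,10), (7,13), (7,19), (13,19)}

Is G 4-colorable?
A valid 4-coloring: color 1: [0, 9, 13]; color 2: [3, 4, 10, 18]; color 3: [5, 7]; color 4: [19].
(χ(G) = 4 ≤ 4.)

Yes, G is 4-colorable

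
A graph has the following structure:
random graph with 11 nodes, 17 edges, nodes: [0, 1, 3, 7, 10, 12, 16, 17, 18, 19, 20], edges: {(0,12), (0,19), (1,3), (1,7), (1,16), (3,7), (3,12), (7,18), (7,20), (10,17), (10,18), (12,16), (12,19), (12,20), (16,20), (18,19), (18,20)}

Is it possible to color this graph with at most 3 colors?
Yes, G is 3-colorable

A valid 3-coloring: color 1: [1, 12, 17, 18]; color 2: [0, 3, 10, 20]; color 3: [7, 16, 19].
(χ(G) = 3 ≤ 3.)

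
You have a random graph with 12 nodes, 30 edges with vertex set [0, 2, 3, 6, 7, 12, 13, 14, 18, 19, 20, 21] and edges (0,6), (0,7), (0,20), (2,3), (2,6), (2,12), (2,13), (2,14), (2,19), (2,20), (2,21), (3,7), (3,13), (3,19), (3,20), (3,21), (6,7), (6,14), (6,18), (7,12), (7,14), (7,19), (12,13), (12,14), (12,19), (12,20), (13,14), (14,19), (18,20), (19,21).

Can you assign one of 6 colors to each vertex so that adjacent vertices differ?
A valid 6-coloring: color 1: [2, 7, 18]; color 2: [0, 3, 14]; color 3: [6, 13, 19, 20]; color 4: [12, 21].
(χ(G) = 4 ≤ 6.)

Yes, G is 6-colorable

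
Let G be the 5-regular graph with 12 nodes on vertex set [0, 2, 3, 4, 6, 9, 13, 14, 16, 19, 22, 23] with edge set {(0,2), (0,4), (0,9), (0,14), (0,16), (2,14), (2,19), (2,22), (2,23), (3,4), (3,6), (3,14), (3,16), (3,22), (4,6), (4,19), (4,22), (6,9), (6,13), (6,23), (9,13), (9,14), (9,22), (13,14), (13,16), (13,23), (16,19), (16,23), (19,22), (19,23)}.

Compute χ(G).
Clique number ω(G) = 3 (lower bound: χ ≥ ω).
Suppose a proper 3-coloring c exists. The clique [0, 2, 14] takes 3 distinct colors; by symmetry let c(0) = 1, c(2) = 2, c(14) = 3.
- Vertex 9: neighbors [0, 14] already have colors [1, 3] ⇒ c(9) = 2.
- Vertex 13: neighbors [9, 14] already have colors [2, 3] ⇒ c(13) = 1.
- Vertex 6: neighbors [13, 9] already have colors [1, 2] ⇒ c(6) = 3.
- Vertex 23: neighbors [13, 2, 6] already have colors [1, 2, 3] — all 3 colors blocked. Contradiction.
The forced assignments end in a contradiction, so G has no proper 3-coloring (χ ≥ 4).
The coloring below uses 4 colors, so χ(G) = 4.
A valid 4-coloring: color 1: [6, 14, 16, 22]; color 2: [2, 4, 13]; color 3: [3, 9, 19]; color 4: [0, 23].

χ(G) = 4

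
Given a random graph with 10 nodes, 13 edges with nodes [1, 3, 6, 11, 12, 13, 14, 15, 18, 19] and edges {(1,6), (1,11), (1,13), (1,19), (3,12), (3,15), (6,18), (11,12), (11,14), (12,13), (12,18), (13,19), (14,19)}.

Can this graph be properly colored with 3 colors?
Yes, G is 3-colorable

A valid 3-coloring: color 1: [1, 12, 14, 15]; color 2: [3, 11, 13, 18]; color 3: [6, 19].
(χ(G) = 3 ≤ 3.)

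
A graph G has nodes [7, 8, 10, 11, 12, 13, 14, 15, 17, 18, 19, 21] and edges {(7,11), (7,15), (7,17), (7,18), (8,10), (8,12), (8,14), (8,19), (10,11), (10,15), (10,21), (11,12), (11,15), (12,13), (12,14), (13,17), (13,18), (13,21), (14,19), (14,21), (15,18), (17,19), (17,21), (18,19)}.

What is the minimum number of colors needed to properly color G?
Clique number ω(G) = 3 (lower bound: χ ≥ ω).
The clique on [7, 15, 18] has size 3, forcing χ ≥ 3, and the coloring below uses 3 colors, so χ(G) = 3.
A valid 3-coloring: color 1: [12, 15, 19, 21]; color 2: [8, 11, 17, 18]; color 3: [7, 10, 13, 14].

χ(G) = 3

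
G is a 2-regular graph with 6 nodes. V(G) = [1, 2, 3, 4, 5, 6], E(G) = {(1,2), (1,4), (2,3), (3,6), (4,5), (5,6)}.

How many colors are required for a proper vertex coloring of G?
Clique number ω(G) = 2 (lower bound: χ ≥ ω).
The graph is bipartite (no odd cycle), so 2 colors suffice: χ(G) = 2.
A valid 2-coloring: color 1: [2, 4, 6]; color 2: [1, 3, 5].

χ(G) = 2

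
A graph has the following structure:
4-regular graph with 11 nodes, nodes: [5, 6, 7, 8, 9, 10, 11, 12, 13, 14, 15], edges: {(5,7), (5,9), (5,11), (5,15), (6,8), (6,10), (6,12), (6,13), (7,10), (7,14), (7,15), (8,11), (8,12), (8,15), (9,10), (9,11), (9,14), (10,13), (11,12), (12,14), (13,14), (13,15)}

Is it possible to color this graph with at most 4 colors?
A valid 4-coloring: color 1: [7, 8, 9, 13]; color 2: [5, 10, 12]; color 3: [6, 11, 14, 15].
(χ(G) = 3 ≤ 4.)

Yes, G is 4-colorable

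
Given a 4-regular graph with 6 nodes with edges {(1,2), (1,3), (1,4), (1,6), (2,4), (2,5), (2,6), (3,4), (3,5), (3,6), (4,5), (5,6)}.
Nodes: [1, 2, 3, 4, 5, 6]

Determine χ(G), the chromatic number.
Clique number ω(G) = 3 (lower bound: χ ≥ ω).
The clique on [1, 2, 4] has size 3, forcing χ ≥ 3, and the coloring below uses 3 colors, so χ(G) = 3.
A valid 3-coloring: color 1: [2, 3]; color 2: [4, 6]; color 3: [1, 5].

χ(G) = 3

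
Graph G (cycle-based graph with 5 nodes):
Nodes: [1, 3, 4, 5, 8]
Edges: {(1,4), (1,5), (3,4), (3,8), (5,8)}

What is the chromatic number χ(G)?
Clique number ω(G) = 2 (lower bound: χ ≥ ω).
Odd cycle [8, 5, 1, 4, 3] needs 3 colors (χ ≥ 3).
The coloring below uses 3 colors, so χ(G) = 3.
A valid 3-coloring: color 1: [4, 8]; color 2: [3, 5]; color 3: [1].

χ(G) = 3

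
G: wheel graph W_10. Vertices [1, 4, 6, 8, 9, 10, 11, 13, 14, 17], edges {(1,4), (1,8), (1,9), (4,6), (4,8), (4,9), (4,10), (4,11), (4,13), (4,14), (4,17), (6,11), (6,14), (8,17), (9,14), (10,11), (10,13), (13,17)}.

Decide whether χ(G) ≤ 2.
The clique on vertices [1, 4, 8] has size 3 > 2, so it alone needs 3 colors.

No, G is not 2-colorable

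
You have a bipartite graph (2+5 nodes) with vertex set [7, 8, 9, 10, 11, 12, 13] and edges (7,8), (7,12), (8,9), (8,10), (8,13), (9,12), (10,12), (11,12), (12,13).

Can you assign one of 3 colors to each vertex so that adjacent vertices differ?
Yes, G is 3-colorable

A valid 3-coloring: color 1: [8, 12]; color 2: [7, 9, 10, 11, 13].
(χ(G) = 2 ≤ 3.)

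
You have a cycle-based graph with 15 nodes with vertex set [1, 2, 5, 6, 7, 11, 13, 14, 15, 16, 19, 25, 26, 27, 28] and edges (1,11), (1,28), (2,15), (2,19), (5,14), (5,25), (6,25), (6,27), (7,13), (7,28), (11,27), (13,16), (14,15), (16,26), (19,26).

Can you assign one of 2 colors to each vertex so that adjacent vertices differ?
No, G is not 2-colorable

Odd cycle [28, 7, 13, 16, 26, 19, 2, 15, 14, 5, 25, 6, 27, 11, 1] needs 3 colors (χ ≥ 3).
Hence χ(G) ≥ 3 > 2, so no proper 2-coloring exists.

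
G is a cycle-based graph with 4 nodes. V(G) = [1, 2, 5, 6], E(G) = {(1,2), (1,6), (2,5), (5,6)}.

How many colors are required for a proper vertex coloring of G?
Clique number ω(G) = 2 (lower bound: χ ≥ ω).
The graph is bipartite (no odd cycle), so 2 colors suffice: χ(G) = 2.
A valid 2-coloring: color 1: [1, 5]; color 2: [2, 6].

χ(G) = 2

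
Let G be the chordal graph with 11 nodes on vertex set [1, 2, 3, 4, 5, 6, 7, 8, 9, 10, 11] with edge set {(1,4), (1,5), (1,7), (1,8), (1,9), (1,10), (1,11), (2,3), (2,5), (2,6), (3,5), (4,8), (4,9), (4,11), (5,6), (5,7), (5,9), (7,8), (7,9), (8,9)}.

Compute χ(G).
Clique number ω(G) = 4 (lower bound: χ ≥ ω).
The clique on [1, 4, 8, 9] has size 4, forcing χ ≥ 4, and the coloring below uses 4 colors, so χ(G) = 4.
A valid 4-coloring: color 1: [1, 2]; color 2: [5, 8, 10, 11]; color 3: [3, 6, 9]; color 4: [4, 7].

χ(G) = 4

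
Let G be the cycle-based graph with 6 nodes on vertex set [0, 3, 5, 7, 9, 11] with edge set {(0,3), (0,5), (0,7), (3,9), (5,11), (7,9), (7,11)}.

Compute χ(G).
Clique number ω(G) = 2 (lower bound: χ ≥ ω).
The graph is bipartite (no odd cycle), so 2 colors suffice: χ(G) = 2.
A valid 2-coloring: color 1: [0, 9, 11]; color 2: [3, 5, 7].

χ(G) = 2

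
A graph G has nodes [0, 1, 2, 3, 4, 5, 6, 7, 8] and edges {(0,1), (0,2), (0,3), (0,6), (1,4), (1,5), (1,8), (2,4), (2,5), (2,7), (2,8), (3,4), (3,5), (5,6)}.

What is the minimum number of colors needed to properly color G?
χ(G) = 2

Clique number ω(G) = 2 (lower bound: χ ≥ ω).
The graph is bipartite (no odd cycle), so 2 colors suffice: χ(G) = 2.
A valid 2-coloring: color 1: [1, 2, 3, 6]; color 2: [0, 4, 5, 7, 8].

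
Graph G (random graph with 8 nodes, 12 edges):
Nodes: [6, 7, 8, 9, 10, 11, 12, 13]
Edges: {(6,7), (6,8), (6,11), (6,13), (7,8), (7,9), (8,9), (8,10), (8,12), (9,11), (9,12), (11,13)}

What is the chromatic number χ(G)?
Clique number ω(G) = 3 (lower bound: χ ≥ ω).
The clique on [8, 9, 12] has size 3, forcing χ ≥ 3, and the coloring below uses 3 colors, so χ(G) = 3.
A valid 3-coloring: color 1: [8, 13]; color 2: [6, 9, 10]; color 3: [7, 11, 12].

χ(G) = 3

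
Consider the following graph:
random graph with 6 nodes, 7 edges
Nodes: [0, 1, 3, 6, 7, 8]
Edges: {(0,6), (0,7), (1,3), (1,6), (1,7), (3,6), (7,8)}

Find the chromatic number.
Clique number ω(G) = 3 (lower bound: χ ≥ ω).
The clique on [1, 3, 6] has size 3, forcing χ ≥ 3, and the coloring below uses 3 colors, so χ(G) = 3.
A valid 3-coloring: color 1: [6, 7]; color 2: [0, 1, 8]; color 3: [3].

χ(G) = 3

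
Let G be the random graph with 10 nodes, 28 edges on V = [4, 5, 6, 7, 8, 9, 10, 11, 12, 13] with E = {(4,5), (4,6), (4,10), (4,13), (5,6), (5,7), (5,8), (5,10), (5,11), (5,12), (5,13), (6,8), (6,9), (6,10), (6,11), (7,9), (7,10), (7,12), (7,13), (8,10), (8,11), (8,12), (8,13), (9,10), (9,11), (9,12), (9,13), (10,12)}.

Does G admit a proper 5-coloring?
Yes, G is 5-colorable

A valid 5-coloring: color 1: [5, 9]; color 2: [10, 11, 13]; color 3: [4, 7, 8]; color 4: [6, 12].
(χ(G) = 4 ≤ 5.)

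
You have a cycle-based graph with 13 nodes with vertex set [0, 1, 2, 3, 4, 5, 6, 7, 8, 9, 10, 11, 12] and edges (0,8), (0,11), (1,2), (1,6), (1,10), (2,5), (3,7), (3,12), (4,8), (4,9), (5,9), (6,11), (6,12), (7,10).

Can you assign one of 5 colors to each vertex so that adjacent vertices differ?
Yes, G is 5-colorable

A valid 5-coloring: color 1: [0, 3, 4, 5, 6, 10]; color 2: [1, 7, 8, 9, 11, 12]; color 3: [2].
(χ(G) = 3 ≤ 5.)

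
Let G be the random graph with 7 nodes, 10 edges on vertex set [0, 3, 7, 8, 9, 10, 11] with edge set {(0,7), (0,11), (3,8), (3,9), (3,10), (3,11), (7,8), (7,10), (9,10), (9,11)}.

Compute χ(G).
χ(G) = 3

Clique number ω(G) = 3 (lower bound: χ ≥ ω).
The clique on [3, 9, 10] has size 3, forcing χ ≥ 3, and the coloring below uses 3 colors, so χ(G) = 3.
A valid 3-coloring: color 1: [3, 7]; color 2: [0, 8, 9]; color 3: [10, 11].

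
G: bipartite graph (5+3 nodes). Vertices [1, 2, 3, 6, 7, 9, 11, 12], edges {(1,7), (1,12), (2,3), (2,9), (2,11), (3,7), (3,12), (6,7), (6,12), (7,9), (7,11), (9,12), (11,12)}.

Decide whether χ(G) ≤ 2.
Yes, G is 2-colorable

A valid 2-coloring: color 1: [2, 7, 12]; color 2: [1, 3, 6, 9, 11].
(χ(G) = 2 ≤ 2.)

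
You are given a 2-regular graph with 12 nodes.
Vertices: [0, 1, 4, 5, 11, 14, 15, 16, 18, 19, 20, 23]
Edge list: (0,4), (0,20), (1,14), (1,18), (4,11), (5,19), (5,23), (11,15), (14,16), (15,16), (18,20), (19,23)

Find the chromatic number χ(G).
Clique number ω(G) = 3 (lower bound: χ ≥ ω).
The clique on [5, 19, 23] has size 3, forcing χ ≥ 3, and the coloring below uses 3 colors, so χ(G) = 3.
A valid 3-coloring: color 1: [0, 1, 11, 16, 19]; color 2: [4, 14, 15, 20, 23]; color 3: [5, 18].

χ(G) = 3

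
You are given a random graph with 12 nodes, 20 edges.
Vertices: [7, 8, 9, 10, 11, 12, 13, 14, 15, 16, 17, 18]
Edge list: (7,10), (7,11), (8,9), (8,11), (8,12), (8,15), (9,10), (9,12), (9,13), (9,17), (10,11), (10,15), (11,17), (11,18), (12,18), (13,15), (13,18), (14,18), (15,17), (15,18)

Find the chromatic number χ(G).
χ(G) = 3

Clique number ω(G) = 3 (lower bound: χ ≥ ω).
The clique on [7, 10, 11] has size 3, forcing χ ≥ 3, and the coloring below uses 3 colors, so χ(G) = 3.
A valid 3-coloring: color 1: [7, 9, 16, 18]; color 2: [11, 12, 14, 15]; color 3: [8, 10, 13, 17].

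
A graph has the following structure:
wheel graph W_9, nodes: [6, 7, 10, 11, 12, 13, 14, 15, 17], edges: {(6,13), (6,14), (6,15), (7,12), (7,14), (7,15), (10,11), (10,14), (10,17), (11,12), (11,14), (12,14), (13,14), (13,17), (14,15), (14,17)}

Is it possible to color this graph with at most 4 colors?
A valid 4-coloring: color 1: [14]; color 2: [6, 7, 11, 17]; color 3: [10, 12, 13, 15].
(χ(G) = 3 ≤ 4.)

Yes, G is 4-colorable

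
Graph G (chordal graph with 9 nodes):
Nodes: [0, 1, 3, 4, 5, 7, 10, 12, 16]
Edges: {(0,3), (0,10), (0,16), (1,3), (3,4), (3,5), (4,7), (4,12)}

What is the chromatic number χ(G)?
χ(G) = 2

Clique number ω(G) = 2 (lower bound: χ ≥ ω).
The graph is bipartite (no odd cycle), so 2 colors suffice: χ(G) = 2.
A valid 2-coloring: color 1: [3, 7, 10, 12, 16]; color 2: [0, 1, 4, 5].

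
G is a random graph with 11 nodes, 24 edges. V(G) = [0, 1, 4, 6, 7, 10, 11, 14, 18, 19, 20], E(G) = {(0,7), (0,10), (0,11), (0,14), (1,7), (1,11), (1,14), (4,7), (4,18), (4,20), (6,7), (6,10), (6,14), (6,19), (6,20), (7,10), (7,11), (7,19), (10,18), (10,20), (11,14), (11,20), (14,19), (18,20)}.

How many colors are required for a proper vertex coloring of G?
Clique number ω(G) = 3 (lower bound: χ ≥ ω).
The clique on [10, 18, 20] has size 3, forcing χ ≥ 3, and the coloring below uses 3 colors, so χ(G) = 3.
A valid 3-coloring: color 1: [7, 14, 20]; color 2: [4, 10, 11, 19]; color 3: [0, 1, 6, 18].

χ(G) = 3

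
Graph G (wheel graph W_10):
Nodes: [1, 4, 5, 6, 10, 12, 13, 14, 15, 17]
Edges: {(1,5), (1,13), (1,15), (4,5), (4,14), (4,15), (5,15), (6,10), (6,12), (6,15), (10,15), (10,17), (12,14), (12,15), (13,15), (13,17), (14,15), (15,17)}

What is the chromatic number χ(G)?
Clique number ω(G) = 3 (lower bound: χ ≥ ω).
Odd cycle [5, 1, 13, 17, 10, 6, 12, 14, 4] needs 3 colors (χ ≥ 3).
Vertex 15 is adjacent to every vertex of [1, 4, 5, 6, 10, 12, 13, 14, 17], which already need 3 colors among themselves, so 15 needs a new color (χ ≥ 4).
The coloring below uses 4 colors, so χ(G) = 4.
A valid 4-coloring: color 1: [15]; color 2: [5, 10, 13, 14]; color 3: [1, 4, 6, 17]; color 4: [12].

χ(G) = 4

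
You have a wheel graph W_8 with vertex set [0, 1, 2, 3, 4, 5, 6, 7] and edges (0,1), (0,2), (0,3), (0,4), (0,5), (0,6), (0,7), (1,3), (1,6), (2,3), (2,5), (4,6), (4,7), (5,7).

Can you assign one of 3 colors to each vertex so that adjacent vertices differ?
No, G is not 3-colorable

Odd cycle [1, 3, 2, 5, 7, 4, 6] needs 3 colors (χ ≥ 3).
Vertex 0 is adjacent to every vertex of [1, 2, 3, 4, 5, 6, 7], which already need 3 colors among themselves, so 0 needs a new color (χ ≥ 4).
Hence χ(G) ≥ 4 > 3, so no proper 3-coloring exists.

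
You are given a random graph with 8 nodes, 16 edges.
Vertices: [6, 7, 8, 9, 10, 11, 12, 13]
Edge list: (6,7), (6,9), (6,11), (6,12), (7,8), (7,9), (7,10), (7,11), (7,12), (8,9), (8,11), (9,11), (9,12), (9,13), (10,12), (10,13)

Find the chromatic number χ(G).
χ(G) = 4

Clique number ω(G) = 4 (lower bound: χ ≥ ω).
The clique on [7, 8, 9, 11] has size 4, forcing χ ≥ 4, and the coloring below uses 4 colors, so χ(G) = 4.
A valid 4-coloring: color 1: [7, 13]; color 2: [9, 10]; color 3: [11, 12]; color 4: [6, 8].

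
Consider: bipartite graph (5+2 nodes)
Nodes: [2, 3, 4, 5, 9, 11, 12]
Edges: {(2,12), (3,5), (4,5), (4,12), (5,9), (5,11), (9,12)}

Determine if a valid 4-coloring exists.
A valid 4-coloring: color 1: [5, 12]; color 2: [2, 3, 4, 9, 11].
(χ(G) = 2 ≤ 4.)

Yes, G is 4-colorable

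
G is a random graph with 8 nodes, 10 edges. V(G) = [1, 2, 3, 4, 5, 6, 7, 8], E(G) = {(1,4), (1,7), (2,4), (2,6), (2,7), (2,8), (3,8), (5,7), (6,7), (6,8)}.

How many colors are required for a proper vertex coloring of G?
χ(G) = 3

Clique number ω(G) = 3 (lower bound: χ ≥ ω).
The clique on [2, 6, 8] has size 3, forcing χ ≥ 3, and the coloring below uses 3 colors, so χ(G) = 3.
A valid 3-coloring: color 1: [1, 2, 3, 5]; color 2: [4, 7, 8]; color 3: [6].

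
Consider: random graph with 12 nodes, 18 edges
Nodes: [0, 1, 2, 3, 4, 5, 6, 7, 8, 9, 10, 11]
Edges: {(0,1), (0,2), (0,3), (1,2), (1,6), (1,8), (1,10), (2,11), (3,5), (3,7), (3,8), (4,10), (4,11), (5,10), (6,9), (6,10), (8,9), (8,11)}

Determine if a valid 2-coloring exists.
The clique on vertices [0, 1, 2] has size 3 > 2, so it alone needs 3 colors.

No, G is not 2-colorable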